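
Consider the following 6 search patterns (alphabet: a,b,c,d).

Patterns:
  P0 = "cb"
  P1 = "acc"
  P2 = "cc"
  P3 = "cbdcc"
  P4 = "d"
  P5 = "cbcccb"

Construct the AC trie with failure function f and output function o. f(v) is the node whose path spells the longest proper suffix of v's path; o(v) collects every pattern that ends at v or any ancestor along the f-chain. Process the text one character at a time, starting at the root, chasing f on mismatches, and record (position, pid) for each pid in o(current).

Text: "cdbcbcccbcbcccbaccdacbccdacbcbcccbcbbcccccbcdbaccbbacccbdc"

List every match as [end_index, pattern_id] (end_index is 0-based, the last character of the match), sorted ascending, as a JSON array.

Construct AC machine:
Trie (insert patterns):
  0='ε' goto a→3 c→1 d→10
  1='c' goto b→2 c→6
  2='cb' goto c→11 d→7  ←P0
  3='a' goto c→4
  4='ac' goto c→5
  5='acc' goto ·  ←P1
  6='cc' goto ·  ←P2
  7='cbd' goto c→8
  8='cbdc' goto c→9
  9='cbdcc' goto ·  ←P3
  10='d' goto ·  ←P4
  11='cbc' goto c→12
  12='cbcc' goto c→13
  13='cbccc' goto b→14
  14='cbcccb' goto ·  ←P5

BFS fail/out derivation:
  fail(1) 'c': from fail(0)=0 chase 'c': 0 ⇒ 0;  out=∅∪out(0)=∅
  fail(3) 'a': from fail(0)=0 chase 'a': 0 ⇒ 0;  out=∅∪out(0)=∅
  fail(10) 'd': from fail(0)=0 chase 'd': 0 ⇒ 0;  out={4}∪out(0)={4}
  fail(2) 'cb': from fail(1)=0 chase 'b': 0 ⇒ 0;  out={0}∪out(0)={0}
  fail(4) 'ac': from fail(3)=0 chase 'c': 0 ⇒ 1;  out=∅∪out(1)=∅
  fail(6) 'cc': from fail(1)=0 chase 'c': 0 ⇒ 1;  out={2}∪out(1)={2}
  fail(5) 'acc': from fail(4)=1 chase 'c': 1 ⇒ 6;  out={1}∪out(6)={1,2}
  fail(7) 'cbd': from fail(2)=0 chase 'd': 0 ⇒ 10;  out=∅∪out(10)={4}
  fail(11) 'cbc': from fail(2)=0 chase 'c': 0 ⇒ 1;  out=∅∪out(1)=∅
  fail(8) 'cbdc': from fail(7)=10 chase 'c': 10→0 ⇒ 1;  out=∅∪out(1)=∅
  fail(12) 'cbcc': from fail(11)=1 chase 'c': 1 ⇒ 6;  out=∅∪out(6)={2}
  fail(9) 'cbdcc': from fail(8)=1 chase 'c': 1 ⇒ 6;  out={3}∪out(6)={2,3}
  fail(13) 'cbccc': from fail(12)=6 chase 'c': 6→1 ⇒ 6;  out=∅∪out(6)={2}
  fail(14) 'cbcccb': from fail(13)=6 chase 'b': 6→1 ⇒ 2;  out={5}∪out(2)={0,5}

Text stream:
[0] read 'c'  n0⇒n1
[1] read 'd'  n1⇒n10 ·f  emit P4@[1:1]
[2] read 'b'  n10⇒n0 ·f
[3] read 'c'  n0⇒n1
[4] read 'b'  n1⇒n2  emit P0@[3:4]
[5] read 'c'  n2⇒n11
[6] read 'c'  n11⇒n12  emit P2@[5:6]
[7] read 'c'  n12⇒n13  emit P2@[6:7]
[8] read 'b'  n13⇒n14  emit P0@[7:8],P5@[3:8]
[9] read 'c'  n14⇒n11 ·f
[10] read 'b'  n11⇒n2 ·f  emit P0@[9:10]
[11] read 'c'  n2⇒n11
[12] read 'c'  n11⇒n12  emit P2@[11:12]
[13] read 'c'  n12⇒n13  emit P2@[12:13]
[14] read 'b'  n13⇒n14  emit P0@[13:14],P5@[9:14]
[15] read 'a'  n14⇒n3 ·f
[16] read 'c'  n3⇒n4
[17] read 'c'  n4⇒n5  emit P1@[15:17],P2@[16:17]
[18] read 'd'  n5⇒n10 ·f  emit P4@[18:18]
[19] read 'a'  n10⇒n3 ·f
[20] read 'c'  n3⇒n4
[21] read 'b'  n4⇒n2 ·f  emit P0@[20:21]
[22] read 'c'  n2⇒n11
[23] read 'c'  n11⇒n12  emit P2@[22:23]
[24] read 'd'  n12⇒n10 ·f  emit P4@[24:24]
[25] read 'a'  n10⇒n3 ·f
[26] read 'c'  n3⇒n4
[27] read 'b'  n4⇒n2 ·f  emit P0@[26:27]
[28] read 'c'  n2⇒n11
[29] read 'b'  n11⇒n2 ·f  emit P0@[28:29]
[30] read 'c'  n2⇒n11
[31] read 'c'  n11⇒n12  emit P2@[30:31]
[32] read 'c'  n12⇒n13  emit P2@[31:32]
[33] read 'b'  n13⇒n14  emit P0@[32:33],P5@[28:33]
[34] read 'c'  n14⇒n11 ·f
[35] read 'b'  n11⇒n2 ·f  emit P0@[34:35]
[36] read 'b'  n2⇒n0 ·f
[37] read 'c'  n0⇒n1
[38] read 'c'  n1⇒n6  emit P2@[37:38]
[39] read 'c'  n6⇒n6 ·f  emit P2@[38:39]
[40] read 'c'  n6⇒n6 ·f  emit P2@[39:40]
[41] read 'c'  n6⇒n6 ·f  emit P2@[40:41]
[42] read 'b'  n6⇒n2 ·f  emit P0@[41:42]
[43] read 'c'  n2⇒n11
[44] read 'd'  n11⇒n10 ·f  emit P4@[44:44]
[45] read 'b'  n10⇒n0 ·f
[46] read 'a'  n0⇒n3
[47] read 'c'  n3⇒n4
[48] read 'c'  n4⇒n5  emit P1@[46:48],P2@[47:48]
[49] read 'b'  n5⇒n2 ·f  emit P0@[48:49]
[50] read 'b'  n2⇒n0 ·f
[51] read 'a'  n0⇒n3
[52] read 'c'  n3⇒n4
[53] read 'c'  n4⇒n5  emit P1@[51:53],P2@[52:53]
[54] read 'c'  n5⇒n6 ·f  emit P2@[53:54]
[55] read 'b'  n6⇒n2 ·f  emit P0@[54:55]
[56] read 'd'  n2⇒n7  emit P4@[56:56]
[57] read 'c'  n7⇒n8

All matches (sorted): [[1,4],[4,0],[6,2],[7,2],[8,0],[8,5],[10,0],[12,2],[13,2],[14,0],[14,5],[17,1],[17,2],[18,4],[21,0],[23,2],[24,4],[27,0],[29,0],[31,2],[32,2],[33,0],[33,5],[35,0],[38,2],[39,2],[40,2],[41,2],[42,0],[44,4],[48,1],[48,2],[49,0],[53,1],[53,2],[54,2],[55,0],[56,4]]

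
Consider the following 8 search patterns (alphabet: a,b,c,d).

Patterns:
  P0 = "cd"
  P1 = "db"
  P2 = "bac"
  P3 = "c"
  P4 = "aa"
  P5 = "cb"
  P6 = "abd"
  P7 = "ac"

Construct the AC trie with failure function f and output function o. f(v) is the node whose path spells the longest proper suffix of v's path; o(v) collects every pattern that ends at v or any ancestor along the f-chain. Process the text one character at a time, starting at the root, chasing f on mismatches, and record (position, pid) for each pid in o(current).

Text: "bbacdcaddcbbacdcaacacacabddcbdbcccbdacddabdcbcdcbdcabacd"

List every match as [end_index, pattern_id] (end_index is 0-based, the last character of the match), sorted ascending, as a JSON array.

Build automaton:
Trie nodes:
  n0 'ε': a→8 b→5 c→1 d→3
  n1 'c': b→10 d→2  ←P3
  n2 'cd': ·  ←P0
  n3 'd': b→4
  n4 'db': ·  ←P1
  n5 'b': a→6
  n6 'ba': c→7
  n7 'bac': ·  ←P2
  n8 'a': a→9 b→11 c→13
  n9 'aa': ·  ←P4
  n10 'cb': ·  ←P5
  n11 'ab': d→12
  n12 'abd': ·  ←P6
  n13 'ac': ·  ←P7

BFS fail/out derivation:
  fail(1) 'c': from fail(0)=0 chase 'c': 0 ⇒ 0;  out={3}∪out(0)={3}
  fail(3) 'd': from fail(0)=0 chase 'd': 0 ⇒ 0;  out=∅∪out(0)=∅
  fail(5) 'b': from fail(0)=0 chase 'b': 0 ⇒ 0;  out=∅∪out(0)=∅
  fail(8) 'a': from fail(0)=0 chase 'a': 0 ⇒ 0;  out=∅∪out(0)=∅
  fail(2) 'cd': from fail(1)=0 chase 'd': 0 ⇒ 3;  out={0}∪out(3)={0}
  fail(4) 'db': from fail(3)=0 chase 'b': 0 ⇒ 5;  out={1}∪out(5)={1}
  fail(6) 'ba': from fail(5)=0 chase 'a': 0 ⇒ 8;  out=∅∪out(8)=∅
  fail(9) 'aa': from fail(8)=0 chase 'a': 0 ⇒ 8;  out={4}∪out(8)={4}
  fail(10) 'cb': from fail(1)=0 chase 'b': 0 ⇒ 5;  out={5}∪out(5)={5}
  fail(11) 'ab': from fail(8)=0 chase 'b': 0 ⇒ 5;  out=∅∪out(5)=∅
  fail(13) 'ac': from fail(8)=0 chase 'c': 0 ⇒ 1;  out={7}∪out(1)={3,7}
  fail(7) 'bac': from fail(6)=8 chase 'c': 8 ⇒ 13;  out={2}∪out(13)={2,3,7}
  fail(12) 'abd': from fail(11)=5 chase 'd': 5→0 ⇒ 3;  out={6}∪out(3)={6}

Text stream:
pos 0 'b': at 5
pos 1 'b': at 5 (fail-walked)
pos 2 'a': at 6
pos 3 'c': at 7  emit P2@[1:3],P3@[3:3],P7@[2:3]
pos 4 'd': at 2 (fail-walked)  emit P0@[3:4]
pos 5 'c': at 1 (fail-walked)  emit P3@[5:5]
pos 6 'a': at 8 (fail-walked)
pos 7 'd': at 3 (fail-walked)
pos 8 'd': at 3 (fail-walked)
pos 9 'c': at 1 (fail-walked)  emit P3@[9:9]
pos 10 'b': at 10  emit P5@[9:10]
pos 11 'b': at 5 (fail-walked)
pos 12 'a': at 6
pos 13 'c': at 7  emit P2@[11:13],P3@[13:13],P7@[12:13]
pos 14 'd': at 2 (fail-walked)  emit P0@[13:14]
pos 15 'c': at 1 (fail-walked)  emit P3@[15:15]
pos 16 'a': at 8 (fail-walked)
pos 17 'a': at 9  emit P4@[16:17]
pos 18 'c': at 13 (fail-walked)  emit P3@[18:18],P7@[17:18]
pos 19 'a': at 8 (fail-walked)
pos 20 'c': at 13  emit P3@[20:20],P7@[19:20]
pos 21 'a': at 8 (fail-walked)
pos 22 'c': at 13  emit P3@[22:22],P7@[21:22]
pos 23 'a': at 8 (fail-walked)
pos 24 'b': at 11
pos 25 'd': at 12  emit P6@[23:25]
pos 26 'd': at 3 (fail-walked)
pos 27 'c': at 1 (fail-walked)  emit P3@[27:27]
pos 28 'b': at 10  emit P5@[27:28]
pos 29 'd': at 3 (fail-walked)
pos 30 'b': at 4  emit P1@[29:30]
pos 31 'c': at 1 (fail-walked)  emit P3@[31:31]
pos 32 'c': at 1 (fail-walked)  emit P3@[32:32]
pos 33 'c': at 1 (fail-walked)  emit P3@[33:33]
pos 34 'b': at 10  emit P5@[33:34]
pos 35 'd': at 3 (fail-walked)
pos 36 'a': at 8 (fail-walked)
pos 37 'c': at 13  emit P3@[37:37],P7@[36:37]
pos 38 'd': at 2 (fail-walked)  emit P0@[37:38]
pos 39 'd': at 3 (fail-walked)
pos 40 'a': at 8 (fail-walked)
pos 41 'b': at 11
pos 42 'd': at 12  emit P6@[40:42]
pos 43 'c': at 1 (fail-walked)  emit P3@[43:43]
pos 44 'b': at 10  emit P5@[43:44]
pos 45 'c': at 1 (fail-walked)  emit P3@[45:45]
pos 46 'd': at 2  emit P0@[45:46]
pos 47 'c': at 1 (fail-walked)  emit P3@[47:47]
pos 48 'b': at 10  emit P5@[47:48]
pos 49 'd': at 3 (fail-walked)
pos 50 'c': at 1 (fail-walked)  emit P3@[50:50]
pos 51 'a': at 8 (fail-walked)
pos 52 'b': at 11
pos 53 'a': at 6 (fail-walked)
pos 54 'c': at 7  emit P2@[52:54],P3@[54:54],P7@[53:54]
pos 55 'd': at 2 (fail-walked)  emit P0@[54:55]

All matches (sorted): [[3,2],[3,3],[3,7],[4,0],[5,3],[9,3],[10,5],[13,2],[13,3],[13,7],[14,0],[15,3],[17,4],[18,3],[18,7],[20,3],[20,7],[22,3],[22,7],[25,6],[27,3],[28,5],[30,1],[31,3],[32,3],[33,3],[34,5],[37,3],[37,7],[38,0],[42,6],[43,3],[44,5],[45,3],[46,0],[47,3],[48,5],[50,3],[54,2],[54,3],[54,7],[55,0]]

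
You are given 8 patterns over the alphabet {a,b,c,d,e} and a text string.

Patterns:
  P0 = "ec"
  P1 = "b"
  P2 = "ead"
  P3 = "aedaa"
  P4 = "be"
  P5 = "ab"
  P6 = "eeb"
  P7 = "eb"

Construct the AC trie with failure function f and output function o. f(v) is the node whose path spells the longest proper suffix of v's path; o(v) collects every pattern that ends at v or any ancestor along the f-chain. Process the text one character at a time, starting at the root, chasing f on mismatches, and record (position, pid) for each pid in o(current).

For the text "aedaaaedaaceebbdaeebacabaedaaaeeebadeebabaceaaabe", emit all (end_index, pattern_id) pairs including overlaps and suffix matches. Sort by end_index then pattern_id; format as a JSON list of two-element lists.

Construct AC machine:
Trie nodes:
  n0 'ε': a→6 b→3 e→1
  n1 'e': a→4 b→15 c→2 e→13
  n2 'ec': ·  [P0 ends]
  n3 'b': e→11  [P1 ends]
  n4 'ea': d→5
  n5 'ead': ·  [P2 ends]
  n6 'a': b→12 e→7
  n7 'ae': d→8
  n8 'aed': a→9
  n9 'aeda': a→10
  n10 'aedaa': ·  [P3 ends]
  n11 'be': ·  [P4 ends]
  n12 'ab': ·  [P5 ends]
  n13 'ee': b→14
  n14 'eeb': ·  [P6 ends]
  n15 'eb': ·  [P7 ends]

BFS fail/out derivation:
  fail(1) 'e': from fail(0)=0 chase 'e': 0 ⇒ 0;  out=∅∪out(0)=∅
  fail(3) 'b': from fail(0)=0 chase 'b': 0 ⇒ 0;  out={1}∪out(0)={1}
  fail(6) 'a': from fail(0)=0 chase 'a': 0 ⇒ 0;  out=∅∪out(0)=∅
  fail(2) 'ec': from fail(1)=0 chase 'c': 0 ⇒ 0;  out={0}∪out(0)={0}
  fail(4) 'ea': from fail(1)=0 chase 'a': 0 ⇒ 6;  out=∅∪out(6)=∅
  fail(7) 'ae': from fail(6)=0 chase 'e': 0 ⇒ 1;  out=∅∪out(1)=∅
  fail(11) 'be': from fail(3)=0 chase 'e': 0 ⇒ 1;  out={4}∪out(1)={4}
  fail(12) 'ab': from fail(6)=0 chase 'b': 0 ⇒ 3;  out={5}∪out(3)={1,5}
  fail(13) 'ee': from fail(1)=0 chase 'e': 0 ⇒ 1;  out=∅∪out(1)=∅
  fail(15) 'eb': from fail(1)=0 chase 'b': 0 ⇒ 3;  out={7}∪out(3)={1,7}
  fail(5) 'ead': from fail(4)=6 chase 'd': 6→0 ⇒ 0;  out={2}∪out(0)={2}
  fail(8) 'aed': from fail(7)=1 chase 'd': 1→0 ⇒ 0;  out=∅∪out(0)=∅
  fail(14) 'eeb': from fail(13)=1 chase 'b': 1 ⇒ 15;  out={6}∪out(15)={1,6,7}
  fail(9) 'aeda': from fail(8)=0 chase 'a': 0 ⇒ 6;  out=∅∪out(6)=∅
  fail(10) 'aedaa': from fail(9)=6 chase 'a': 6→0 ⇒ 6;  out={3}∪out(6)={3}

Text stream:
pos 0 'a': at 6
pos 1 'e': at 7
pos 2 'd': at 8
pos 3 'a': at 9
pos 4 'a': at 10  → match P3@[0:4]
pos 5 'a': at 6 (via fail)
pos 6 'e': at 7
pos 7 'd': at 8
pos 8 'a': at 9
pos 9 'a': at 10  → match P3@[5:9]
pos 10 'c': at 0 (via fail)
pos 11 'e': at 1
pos 12 'e': at 13
pos 13 'b': at 14  → match P1@[13:13],P6@[11:13],P7@[12:13]
pos 14 'b': at 3 (via fail)  → match P1@[14:14]
pos 15 'd': at 0 (via fail)
pos 16 'a': at 6
pos 17 'e': at 7
pos 18 'e': at 13 (via fail)
pos 19 'b': at 14  → match P1@[19:19],P6@[17:19],P7@[18:19]
pos 20 'a': at 6 (via fail)
pos 21 'c': at 0 (via fail)
pos 22 'a': at 6
pos 23 'b': at 12  → match P1@[23:23],P5@[22:23]
pos 24 'a': at 6 (via fail)
pos 25 'e': at 7
pos 26 'd': at 8
pos 27 'a': at 9
pos 28 'a': at 10  → match P3@[24:28]
pos 29 'a': at 6 (via fail)
pos 30 'e': at 7
pos 31 'e': at 13 (via fail)
pos 32 'e': at 13 (via fail)
pos 33 'b': at 14  → match P1@[33:33],P6@[31:33],P7@[32:33]
pos 34 'a': at 6 (via fail)
pos 35 'd': at 0 (via fail)
pos 36 'e': at 1
pos 37 'e': at 13
pos 38 'b': at 14  → match P1@[38:38],P6@[36:38],P7@[37:38]
pos 39 'a': at 6 (via fail)
pos 40 'b': at 12  → match P1@[40:40],P5@[39:40]
pos 41 'a': at 6 (via fail)
pos 42 'c': at 0 (via fail)
pos 43 'e': at 1
pos 44 'a': at 4
pos 45 'a': at 6 (via fail)
pos 46 'a': at 6 (via fail)
pos 47 'b': at 12  → match P1@[47:47],P5@[46:47]
pos 48 'e': at 11 (via fail)  → match P4@[47:48]

Result: [[4,3],[9,3],[13,1],[13,6],[13,7],[14,1],[19,1],[19,6],[19,7],[23,1],[23,5],[28,3],[33,1],[33,6],[33,7],[38,1],[38,6],[38,7],[40,1],[40,5],[47,1],[47,5],[48,4]]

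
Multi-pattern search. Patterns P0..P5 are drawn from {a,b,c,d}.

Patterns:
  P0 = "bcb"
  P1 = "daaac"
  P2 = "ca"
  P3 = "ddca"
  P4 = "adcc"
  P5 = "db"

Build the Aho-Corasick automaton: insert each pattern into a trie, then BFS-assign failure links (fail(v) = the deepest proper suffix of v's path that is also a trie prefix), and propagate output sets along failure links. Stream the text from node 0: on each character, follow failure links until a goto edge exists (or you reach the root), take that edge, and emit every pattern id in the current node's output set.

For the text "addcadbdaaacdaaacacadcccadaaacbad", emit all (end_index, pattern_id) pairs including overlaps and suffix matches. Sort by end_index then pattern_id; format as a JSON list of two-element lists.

Construct AC machine:
Trie (insert patterns):
  n0 'ε': a→14 b→1 c→9 d→4
  n1 'b': c→2
  n2 'bc': b→3
  n3 'bcb': ·  ←P0
  n4 'd': a→5 b→18 d→11
  n5 'da': a→6
  n6 'daa': a→7
  n7 'daaa': c→8
  n8 'daaac': ·  ←P1
  n9 'c': a→10
  n10 'ca': ·  ←P2
  n11 'dd': c→12
  n12 'ddc': a→13
  n13 'ddca': ·  ←P3
  n14 'a': d→15
  n15 'ad': c→16
  n16 'adc': c→17
  n17 'adcc': ·  ←P4
  n18 'db': ·  ←P5

Failure links (BFS by depth):
  fail(1) 'b': from fail(0)=0 chase 'b': 0 ⇒ 0;  out=∅∪out(0)=∅
  fail(4) 'd': from fail(0)=0 chase 'd': 0 ⇒ 0;  out=∅∪out(0)=∅
  fail(9) 'c': from fail(0)=0 chase 'c': 0 ⇒ 0;  out=∅∪out(0)=∅
  fail(14) 'a': from fail(0)=0 chase 'a': 0 ⇒ 0;  out=∅∪out(0)=∅
  fail(2) 'bc': from fail(1)=0 chase 'c': 0 ⇒ 9;  out=∅∪out(9)=∅
  fail(5) 'da': from fail(4)=0 chase 'a': 0 ⇒ 14;  out=∅∪out(14)=∅
  fail(10) 'ca': from fail(9)=0 chase 'a': 0 ⇒ 14;  out={2}∪out(14)={2}
  fail(11) 'dd': from fail(4)=0 chase 'd': 0 ⇒ 4;  out=∅∪out(4)=∅
  fail(15) 'ad': from fail(14)=0 chase 'd': 0 ⇒ 4;  out=∅∪out(4)=∅
  fail(18) 'db': from fail(4)=0 chase 'b': 0 ⇒ 1;  out={5}∪out(1)={5}
  fail(3) 'bcb': from fail(2)=9 chase 'b': 9→0 ⇒ 1;  out={0}∪out(1)={0}
  fail(6) 'daa': from fail(5)=14 chase 'a': 14→0 ⇒ 14;  out=∅∪out(14)=∅
  fail(12) 'ddc': from fail(11)=4 chase 'c': 4→0 ⇒ 9;  out=∅∪out(9)=∅
  fail(16) 'adc': from fail(15)=4 chase 'c': 4→0 ⇒ 9;  out=∅∪out(9)=∅
  fail(7) 'daaa': from fail(6)=14 chase 'a': 14→0 ⇒ 14;  out=∅∪out(14)=∅
  fail(13) 'ddca': from fail(12)=9 chase 'a': 9 ⇒ 10;  out={3}∪out(10)={2,3}
  fail(17) 'adcc': from fail(16)=9 chase 'c': 9→0 ⇒ 9;  out={4}∪out(9)={4}
  fail(8) 'daaac': from fail(7)=14 chase 'c': 14→0 ⇒ 9;  out={1}∪out(9)={1}

Text stream:
i=0 'a': node 0→14
i=1 'd': node 14→15
i=2 'd': node 15→11 (via fail)
i=3 'c': node 11→12
i=4 'a': node 12→13  → match P2@[3:4],P3@[1:4]
i=5 'd': node 13→15 (via fail)
i=6 'b': node 15→18 (via fail)  → match P5@[5:6]
i=7 'd': node 18→4 (via fail)
i=8 'a': node 4→5
i=9 'a': node 5→6
i=10 'a': node 6→7
i=11 'c': node 7→8  → match P1@[7:11]
i=12 'd': node 8→4 (via fail)
i=13 'a': node 4→5
i=14 'a': node 5→6
i=15 'a': node 6→7
i=16 'c': node 7→8  → match P1@[12:16]
i=17 'a': node 8→10 (via fail)  → match P2@[16:17]
i=18 'c': node 10→9 (via fail)
i=19 'a': node 9→10  → match P2@[18:19]
i=20 'd': node 10→15 (via fail)
i=21 'c': node 15→16
i=22 'c': node 16→17  → match P4@[19:22]
i=23 'c': node 17→9 (via fail)
i=24 'a': node 9→10  → match P2@[23:24]
i=25 'd': node 10→15 (via fail)
i=26 'a': node 15→5 (via fail)
i=27 'a': node 5→6
i=28 'a': node 6→7
i=29 'c': node 7→8  → match P1@[25:29]
i=30 'b': node 8→1 (via fail)
i=31 'a': node 1→14 (via fail)
i=32 'd': node 14→15

All matches (sorted): [[4,2],[4,3],[6,5],[11,1],[16,1],[17,2],[19,2],[22,4],[24,2],[29,1]]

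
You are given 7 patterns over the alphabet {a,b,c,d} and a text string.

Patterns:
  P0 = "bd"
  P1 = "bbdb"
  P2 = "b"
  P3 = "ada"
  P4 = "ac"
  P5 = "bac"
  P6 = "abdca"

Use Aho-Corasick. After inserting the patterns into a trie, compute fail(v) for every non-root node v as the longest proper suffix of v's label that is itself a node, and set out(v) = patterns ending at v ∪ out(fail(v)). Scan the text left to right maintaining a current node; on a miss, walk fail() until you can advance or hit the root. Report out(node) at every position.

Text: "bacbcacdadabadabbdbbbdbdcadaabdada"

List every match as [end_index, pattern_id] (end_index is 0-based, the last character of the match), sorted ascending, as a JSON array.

Build:
Trie nodes:
  n0 'ε': a→6 b→1
  n1 'b': a→10 b→3 d→2  [P2 ends]
  n2 'bd': ·  [P0 ends]
  n3 'bb': d→4
  n4 'bbd': b→5
  n5 'bbdb': ·  [P1 ends]
  n6 'a': b→12 c→9 d→7
  n7 'ad': a→8
  n8 'ada': ·  [P3 ends]
  n9 'ac': ·  [P4 ends]
  n10 'ba': c→11
  n11 'bac': ·  [P5 ends]
  n12 'ab': d→13
  n13 'abd': c→14
  n14 'abdc': a→15
  n15 'abdca': ·  [P6 ends]

BFS fail/out derivation:
  n1('b'): parent n0 fail=0; on 'b' 0 → fail=0;  out {2}∪∅={2}
  n6('a'): parent n0 fail=0; on 'a' 0 → fail=0;  out ∅∪∅=∅
  n2('bd'): parent n1 fail=0; on 'd' 0 → fail=0;  out {0}∪∅={0}
  n3('bb'): parent n1 fail=0; on 'b' 0 → fail=1;  out ∅∪{2}={2}
  n7('ad'): parent n6 fail=0; on 'd' 0 → fail=0;  out ∅∪∅=∅
  n9('ac'): parent n6 fail=0; on 'c' 0 → fail=0;  out {4}∪∅={4}
  n10('ba'): parent n1 fail=0; on 'a' 0 → fail=6;  out ∅∪∅=∅
  n12('ab'): parent n6 fail=0; on 'b' 0 → fail=1;  out ∅∪{2}={2}
  n4('bbd'): parent n3 fail=1; on 'd' 1 → fail=2;  out ∅∪{0}={0}
  n8('ada'): parent n7 fail=0; on 'a' 0 → fail=6;  out {3}∪∅={3}
  n11('bac'): parent n10 fail=6; on 'c' 6 → fail=9;  out {5}∪{4}={4,5}
  n13('abd'): parent n12 fail=1; on 'd' 1 → fail=2;  out ∅∪{0}={0}
  n5('bbdb'): parent n4 fail=2; on 'b' 2→0 → fail=1;  out {1}∪{2}={1,2}
  n14('abdc'): parent n13 fail=2; on 'c' 2→0 → fail=0;  out ∅∪∅=∅
  n15('abdca'): parent n14 fail=0; on 'a' 0 → fail=6;  out {6}∪∅={6}

Run:
i=0 'b': node 0→1  → match P2@[0:0]
i=1 'a': node 1→10
i=2 'c': node 10→11  → match P4@[1:2],P5@[0:2]
i=3 'b': node 11→1 ·f  → match P2@[3:3]
i=4 'c': node 1→0 ·f
i=5 'a': node 0→6
i=6 'c': node 6→9  → match P4@[5:6]
i=7 'd': node 9→0 ·f
i=8 'a': node 0→6
i=9 'd': node 6→7
i=10 'a': node 7→8  → match P3@[8:10]
i=11 'b': node 8→12 ·f  → match P2@[11:11]
i=12 'a': node 12→10 ·f
i=13 'd': node 10→7 ·f
i=14 'a': node 7→8  → match P3@[12:14]
i=15 'b': node 8→12 ·f  → match P2@[15:15]
i=16 'b': node 12→3 ·f  → match P2@[16:16]
i=17 'd': node 3→4  → match P0@[16:17]
i=18 'b': node 4→5  → match P1@[15:18],P2@[18:18]
i=19 'b': node 5→3 ·f  → match P2@[19:19]
i=20 'b': node 3→3 ·f  → match P2@[20:20]
i=21 'd': node 3→4  → match P0@[20:21]
i=22 'b': node 4→5  → match P1@[19:22],P2@[22:22]
i=23 'd': node 5→2 ·f  → match P0@[22:23]
i=24 'c': node 2→0 ·f
i=25 'a': node 0→6
i=26 'd': node 6→7
i=27 'a': node 7→8  → match P3@[25:27]
i=28 'a': node 8→6 ·f
i=29 'b': node 6→12  → match P2@[29:29]
i=30 'd': node 12→13  → match P0@[29:30]
i=31 'a': node 13→6 ·f
i=32 'd': node 6→7
i=33 'a': node 7→8  → match P3@[31:33]

All matches (sorted): [[0,2],[2,4],[2,5],[3,2],[6,4],[10,3],[11,2],[14,3],[15,2],[16,2],[17,0],[18,1],[18,2],[19,2],[20,2],[21,0],[22,1],[22,2],[23,0],[27,3],[29,2],[30,0],[33,3]]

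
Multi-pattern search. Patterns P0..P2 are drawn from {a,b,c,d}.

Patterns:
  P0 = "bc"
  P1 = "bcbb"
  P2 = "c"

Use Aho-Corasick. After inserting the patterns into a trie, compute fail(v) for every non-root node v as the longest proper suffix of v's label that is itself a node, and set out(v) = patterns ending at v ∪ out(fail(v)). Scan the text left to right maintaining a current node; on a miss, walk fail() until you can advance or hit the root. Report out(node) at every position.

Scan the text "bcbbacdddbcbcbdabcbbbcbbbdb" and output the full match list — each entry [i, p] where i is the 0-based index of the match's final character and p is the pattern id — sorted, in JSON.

Build automaton:
Trie (insert patterns):
  n0 'ε': b→1 c→5
  n1 'b': c→2
  n2 'bc': b→3  [P0 ends]
  n3 'bcb': b→4
  n4 'bcbb': ·  [P1 ends]
  n5 'c': ·  [P2 ends]

BFS fail/out derivation:
  n1('b'): parent n0 fail=0; on 'b' 0 → fail=0;  out ∅∪∅=∅
  n5('c'): parent n0 fail=0; on 'c' 0 → fail=0;  out {2}∪∅={2}
  n2('bc'): parent n1 fail=0; on 'c' 0 → fail=5;  out {0}∪{2}={0,2}
  n3('bcb'): parent n2 fail=5; on 'b' 5→0 → fail=1;  out ∅∪∅=∅
  n4('bcbb'): parent n3 fail=1; on 'b' 1→0 → fail=1;  out {1}∪∅={1}

Text stream:
i=0 'b': node 0→1
i=1 'c': node 1→2  ** P0@[0:1],P2@[1:1]
i=2 'b': node 2→3
i=3 'b': node 3→4  ** P1@[0:3]
i=4 'a': node 4→0 (via fail)
i=5 'c': node 0→5  ** P2@[5:5]
i=6 'd': node 5→0 (via fail)
i=7 'd': node 0→0
i=8 'd': node 0→0
i=9 'b': node 0→1
i=10 'c': node 1→2  ** P0@[9:10],P2@[10:10]
i=11 'b': node 2→3
i=12 'c': node 3→2 (via fail)  ** P0@[11:12],P2@[12:12]
i=13 'b': node 2→3
i=14 'd': node 3→0 (via fail)
i=15 'a': node 0→0
i=16 'b': node 0→1
i=17 'c': node 1→2  ** P0@[16:17],P2@[17:17]
i=18 'b': node 2→3
i=19 'b': node 3→4  ** P1@[16:19]
i=20 'b': node 4→1 (via fail)
i=21 'c': node 1→2  ** P0@[20:21],P2@[21:21]
i=22 'b': node 2→3
i=23 'b': node 3→4  ** P1@[20:23]
i=24 'b': node 4→1 (via fail)
i=25 'd': node 1→0 (via fail)
i=26 'b': node 0→1

Matches: [[1,0],[1,2],[3,1],[5,2],[10,0],[10,2],[12,0],[12,2],[17,0],[17,2],[19,1],[21,0],[21,2],[23,1]]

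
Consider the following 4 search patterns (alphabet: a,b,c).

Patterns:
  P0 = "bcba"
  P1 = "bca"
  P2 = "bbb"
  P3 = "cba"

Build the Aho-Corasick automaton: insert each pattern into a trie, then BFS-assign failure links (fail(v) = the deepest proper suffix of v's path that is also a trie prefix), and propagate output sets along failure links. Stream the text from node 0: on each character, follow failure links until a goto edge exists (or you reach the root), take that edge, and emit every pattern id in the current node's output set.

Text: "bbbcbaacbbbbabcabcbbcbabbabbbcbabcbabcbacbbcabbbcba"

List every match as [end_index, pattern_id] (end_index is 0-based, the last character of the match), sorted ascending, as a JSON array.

Build:
Trie nodes:
  n0 'ε': b→1 c→8
  n1 'b': b→6 c→2
  n2 'bc': a→5 b→3
  n3 'bcb': a→4
  n4 'bcba': ·  ←P0
  n5 'bca': ·  ←P1
  n6 'bb': b→7
  n7 'bbb': ·  ←P2
  n8 'c': b→9
  n9 'cb': a→10
  n10 'cba': ·  ←P3

BFS fail/out derivation:
  fail(1) 'b': from fail(0)=0 chase 'b': 0 ⇒ 0;  out=∅∪out(0)=∅
  fail(8) 'c': from fail(0)=0 chase 'c': 0 ⇒ 0;  out=∅∪out(0)=∅
  fail(2) 'bc': from fail(1)=0 chase 'c': 0 ⇒ 8;  out=∅∪out(8)=∅
  fail(6) 'bb': from fail(1)=0 chase 'b': 0 ⇒ 1;  out=∅∪out(1)=∅
  fail(9) 'cb': from fail(8)=0 chase 'b': 0 ⇒ 1;  out=∅∪out(1)=∅
  fail(3) 'bcb': from fail(2)=8 chase 'b': 8 ⇒ 9;  out=∅∪out(9)=∅
  fail(5) 'bca': from fail(2)=8 chase 'a': 8→0 ⇒ 0;  out={1}∪out(0)={1}
  fail(7) 'bbb': from fail(6)=1 chase 'b': 1 ⇒ 6;  out={2}∪out(6)={2}
  fail(10) 'cba': from fail(9)=1 chase 'a': 1→0 ⇒ 0;  out={3}∪out(0)={3}
  fail(4) 'bcba': from fail(3)=9 chase 'a': 9 ⇒ 10;  out={0}∪out(10)={0,3}

Scan:
[0] read 'b'  n0⇒n1
[1] read 'b'  n1⇒n6
[2] read 'b'  n6⇒n7  emit P2@[0:2]
[3] read 'c'  n7⇒n2 (via fail)
[4] read 'b'  n2⇒n3
[5] read 'a'  n3⇒n4  emit P0@[2:5],P3@[3:5]
[6] read 'a'  n4⇒n0 (via fail)
[7] read 'c'  n0⇒n8
[8] read 'b'  n8⇒n9
[9] read 'b'  n9⇒n6 (via fail)
[10] read 'b'  n6⇒n7  emit P2@[8:10]
[11] read 'b'  n7⇒n7 (via fail)  emit P2@[9:11]
[12] read 'a'  n7⇒n0 (via fail)
[13] read 'b'  n0⇒n1
[14] read 'c'  n1⇒n2
[15] read 'a'  n2⇒n5  emit P1@[13:15]
[16] read 'b'  n5⇒n1 (via fail)
[17] read 'c'  n1⇒n2
[18] read 'b'  n2⇒n3
[19] read 'b'  n3⇒n6 (via fail)
[20] read 'c'  n6⇒n2 (via fail)
[21] read 'b'  n2⇒n3
[22] read 'a'  n3⇒n4  emit P0@[19:22],P3@[20:22]
[23] read 'b'  n4⇒n1 (via fail)
[24] read 'b'  n1⇒n6
[25] read 'a'  n6⇒n0 (via fail)
[26] read 'b'  n0⇒n1
[27] read 'b'  n1⇒n6
[28] read 'b'  n6⇒n7  emit P2@[26:28]
[29] read 'c'  n7⇒n2 (via fail)
[30] read 'b'  n2⇒n3
[31] read 'a'  n3⇒n4  emit P0@[28:31],P3@[29:31]
[32] read 'b'  n4⇒n1 (via fail)
[33] read 'c'  n1⇒n2
[34] read 'b'  n2⇒n3
[35] read 'a'  n3⇒n4  emit P0@[32:35],P3@[33:35]
[36] read 'b'  n4⇒n1 (via fail)
[37] read 'c'  n1⇒n2
[38] read 'b'  n2⇒n3
[39] read 'a'  n3⇒n4  emit P0@[36:39],P3@[37:39]
[40] read 'c'  n4⇒n8 (via fail)
[41] read 'b'  n8⇒n9
[42] read 'b'  n9⇒n6 (via fail)
[43] read 'c'  n6⇒n2 (via fail)
[44] read 'a'  n2⇒n5  emit P1@[42:44]
[45] read 'b'  n5⇒n1 (via fail)
[46] read 'b'  n1⇒n6
[47] read 'b'  n6⇒n7  emit P2@[45:47]
[48] read 'c'  n7⇒n2 (via fail)
[49] read 'b'  n2⇒n3
[50] read 'a'  n3⇒n4  emit P0@[47:50],P3@[48:50]

Result: [[2,2],[5,0],[5,3],[10,2],[11,2],[15,1],[22,0],[22,3],[28,2],[31,0],[31,3],[35,0],[35,3],[39,0],[39,3],[44,1],[47,2],[50,0],[50,3]]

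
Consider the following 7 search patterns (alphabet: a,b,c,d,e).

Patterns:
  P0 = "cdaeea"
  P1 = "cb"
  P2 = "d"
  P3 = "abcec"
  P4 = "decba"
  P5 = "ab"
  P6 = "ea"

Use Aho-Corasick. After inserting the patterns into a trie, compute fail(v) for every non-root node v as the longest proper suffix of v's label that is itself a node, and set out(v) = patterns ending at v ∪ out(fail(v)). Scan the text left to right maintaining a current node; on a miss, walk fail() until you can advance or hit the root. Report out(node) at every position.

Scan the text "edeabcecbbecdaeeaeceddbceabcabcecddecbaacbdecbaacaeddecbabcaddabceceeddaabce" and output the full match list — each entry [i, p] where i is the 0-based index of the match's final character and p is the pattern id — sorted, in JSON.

Build:
Trie nodes:
  0='ε' goto a→9 c→1 d→8 e→18
  1='c' goto b→7 d→2
  2='cd' goto a→3
  3='cda' goto e→4
  4='cdae' goto e→5
  5='cdaee' goto a→6
  6='cdaeea' goto ·  ←P0
  7='cb' goto ·  ←P1
  8='d' goto e→14  ←P2
  9='a' goto b→10
  10='ab' goto c→11  ←P5
  11='abc' goto e→12
  12='abce' goto c→13
  13='abcec' goto ·  ←P3
  14='de' goto c→15
  15='dec' goto b→16
  16='decb' goto a→17
  17='decba' goto ·  ←P4
  18='e' goto a→19
  19='ea' goto ·  ←P6

BFS fail/out derivation:
  fail(1) 'c': from fail(0)=0 chase 'c': 0 ⇒ 0;  out=∅∪out(0)=∅
  fail(8) 'd': from fail(0)=0 chase 'd': 0 ⇒ 0;  out={2}∪out(0)={2}
  fail(9) 'a': from fail(0)=0 chase 'a': 0 ⇒ 0;  out=∅∪out(0)=∅
  fail(18) 'e': from fail(0)=0 chase 'e': 0 ⇒ 0;  out=∅∪out(0)=∅
  fail(2) 'cd': from fail(1)=0 chase 'd': 0 ⇒ 8;  out=∅∪out(8)={2}
  fail(7) 'cb': from fail(1)=0 chase 'b': 0 ⇒ 0;  out={1}∪out(0)={1}
  fail(10) 'ab': from fail(9)=0 chase 'b': 0 ⇒ 0;  out={5}∪out(0)={5}
  fail(14) 'de': from fail(8)=0 chase 'e': 0 ⇒ 18;  out=∅∪out(18)=∅
  fail(19) 'ea': from fail(18)=0 chase 'a': 0 ⇒ 9;  out={6}∪out(9)={6}
  fail(3) 'cda': from fail(2)=8 chase 'a': 8→0 ⇒ 9;  out=∅∪out(9)=∅
  fail(11) 'abc': from fail(10)=0 chase 'c': 0 ⇒ 1;  out=∅∪out(1)=∅
  fail(15) 'dec': from fail(14)=18 chase 'c': 18→0 ⇒ 1;  out=∅∪out(1)=∅
  fail(4) 'cdae': from fail(3)=9 chase 'e': 9→0 ⇒ 18;  out=∅∪out(18)=∅
  fail(12) 'abce': from fail(11)=1 chase 'e': 1→0 ⇒ 18;  out=∅∪out(18)=∅
  fail(16) 'decb': from fail(15)=1 chase 'b': 1 ⇒ 7;  out=∅∪out(7)={1}
  fail(5) 'cdaee': from fail(4)=18 chase 'e': 18→0 ⇒ 18;  out=∅∪out(18)=∅
  fail(13) 'abcec': from fail(12)=18 chase 'c': 18→0 ⇒ 1;  out={3}∪out(1)={3}
  fail(17) 'decba': from fail(16)=7 chase 'a': 7→0 ⇒ 9;  out={4}∪out(9)={4}
  fail(6) 'cdaeea': from fail(5)=18 chase 'a': 18 ⇒ 19;  out={0}∪out(19)={0,6}

Scan:
i=0 'e': node 0→18
i=1 'd': node 18→8 (via fail)  ** P2@[1:1]
i=2 'e': node 8→14
i=3 'a': node 14→19 (via fail)  ** P6@[2:3]
i=4 'b': node 19→10 (via fail)  ** P5@[3:4]
i=5 'c': node 10→11
i=6 'e': node 11→12
i=7 'c': node 12→13  ** P3@[3:7]
i=8 'b': node 13→7 (via fail)  ** P1@[7:8]
i=9 'b': node 7→0 (via fail)
i=10 'e': node 0→18
i=11 'c': node 18→1 (via fail)
i=12 'd': node 1→2  ** P2@[12:12]
i=13 'a': node 2→3
i=14 'e': node 3→4
i=15 'e': node 4→5
i=16 'a': node 5→6  ** P0@[11:16],P6@[15:16]
i=17 'e': node 6→18 (via fail)
i=18 'c': node 18→1 (via fail)
i=19 'e': node 1→18 (via fail)
i=20 'd': node 18→8 (via fail)  ** P2@[20:20]
i=21 'd': node 8→8 (via fail)  ** P2@[21:21]
i=22 'b': node 8→0 (via fail)
i=23 'c': node 0→1
i=24 'e': node 1→18 (via fail)
i=25 'a': node 18→19  ** P6@[24:25]
i=26 'b': node 19→10 (via fail)  ** P5@[25:26]
i=27 'c': node 10→11
i=28 'a': node 11→9 (via fail)
i=29 'b': node 9→10  ** P5@[28:29]
i=30 'c': node 10→11
i=31 'e': node 11→12
i=32 'c': node 12→13  ** P3@[28:32]
i=33 'd': node 13→2 (via fail)  ** P2@[33:33]
i=34 'd': node 2→8 (via fail)  ** P2@[34:34]
i=35 'e': node 8→14
i=36 'c': node 14→15
i=37 'b': node 15→16  ** P1@[36:37]
i=38 'a': node 16→17  ** P4@[34:38]
i=39 'a': node 17→9 (via fail)
i=40 'c': node 9→1 (via fail)
i=41 'b': node 1→7  ** P1@[40:41]
i=42 'd': node 7→8 (via fail)  ** P2@[42:42]
i=43 'e': node 8→14
i=44 'c': node 14→15
i=45 'b': node 15→16  ** P1@[44:45]
i=46 'a': node 16→17  ** P4@[42:46]
i=47 'a': node 17→9 (via fail)
i=48 'c': node 9→1 (via fail)
i=49 'a': node 1→9 (via fail)
i=50 'e': node 9→18 (via fail)
i=51 'd': node 18→8 (via fail)  ** P2@[51:51]
i=52 'd': node 8→8 (via fail)  ** P2@[52:52]
i=53 'e': node 8→14
i=54 'c': node 14→15
i=55 'b': node 15→16  ** P1@[54:55]
i=56 'a': node 16→17  ** P4@[52:56]
i=57 'b': node 17→10 (via fail)  ** P5@[56:57]
i=58 'c': node 10→11
i=59 'a': node 11→9 (via fail)
i=60 'd': node 9→8 (via fail)  ** P2@[60:60]
i=61 'd': node 8→8 (via fail)  ** P2@[61:61]
i=62 'a': node 8→9 (via fail)
i=63 'b': node 9→10  ** P5@[62:63]
i=64 'c': node 10→11
i=65 'e': node 11→12
i=66 'c': node 12→13  ** P3@[62:66]
i=67 'e': node 13→18 (via fail)
i=68 'e': node 18→18 (via fail)
i=69 'd': node 18→8 (via fail)  ** P2@[69:69]
i=70 'd': node 8→8 (via fail)  ** P2@[70:70]
i=71 'a': node 8→9 (via fail)
i=72 'a': node 9→9 (via fail)
i=73 'b': node 9→10  ** P5@[72:73]
i=74 'c': node 10→11
i=75 'e': node 11→12

Result: [[1,2],[3,6],[4,5],[7,3],[8,1],[12,2],[16,0],[16,6],[20,2],[21,2],[25,6],[26,5],[29,5],[32,3],[33,2],[34,2],[37,1],[38,4],[41,1],[42,2],[45,1],[46,4],[51,2],[52,2],[55,1],[56,4],[57,5],[60,2],[61,2],[63,5],[66,3],[69,2],[70,2],[73,5]]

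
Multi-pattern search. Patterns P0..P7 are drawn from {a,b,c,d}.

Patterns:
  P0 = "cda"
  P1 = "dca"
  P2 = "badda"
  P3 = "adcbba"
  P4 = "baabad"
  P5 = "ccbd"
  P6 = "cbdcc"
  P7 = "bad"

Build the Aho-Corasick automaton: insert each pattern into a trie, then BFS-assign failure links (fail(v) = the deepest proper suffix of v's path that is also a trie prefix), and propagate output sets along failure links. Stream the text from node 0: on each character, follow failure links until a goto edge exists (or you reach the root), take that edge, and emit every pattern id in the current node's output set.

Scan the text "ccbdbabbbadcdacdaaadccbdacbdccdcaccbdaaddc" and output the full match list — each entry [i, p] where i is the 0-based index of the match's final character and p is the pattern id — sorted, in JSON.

Construct AC machine:
Trie (insert patterns):
  n0 'ε': a→12 b→7 c→1 d→4
  n1 'c': b→25 c→22 d→2
  n2 'cd': a→3
  n3 'cda': ·  [P0 ends]
  n4 'd': c→5
  n5 'dc': a→6
  n6 'dca': ·  [P1 ends]
  n7 'b': a→8
  n8 'ba': a→18 d→9
  n9 'bad': d→10  [P7 ends]
  n10 'badd': a→11
  n11 'badda': ·  [P2 ends]
  n12 'a': d→13
  n13 'ad': c→14
  n14 'adc': b→15
  n15 'adcb': b→16
  n16 'adcbb': a→17
  n17 'adcbba': ·  [P3 ends]
  n18 'baa': b→19
  n19 'baab': a→20
  n20 'baaba': d→21
  n21 'baabad': ·  [P4 ends]
  n22 'cc': b→23
  n23 'ccb': d→24
  n24 'ccbd': ·  [P5 ends]
  n25 'cb': d→26
  n26 'cbd': c→27
  n27 'cbdc': c→28
  n28 'cbdcc': ·  [P6 ends]

Failure links (BFS by depth):
  fail(1) 'c': from fail(0)=0 chase 'c': 0 ⇒ 0;  out=∅∪out(0)=∅
  fail(4) 'd': from fail(0)=0 chase 'd': 0 ⇒ 0;  out=∅∪out(0)=∅
  fail(7) 'b': from fail(0)=0 chase 'b': 0 ⇒ 0;  out=∅∪out(0)=∅
  fail(12) 'a': from fail(0)=0 chase 'a': 0 ⇒ 0;  out=∅∪out(0)=∅
  fail(2) 'cd': from fail(1)=0 chase 'd': 0 ⇒ 4;  out=∅∪out(4)=∅
  fail(5) 'dc': from fail(4)=0 chase 'c': 0 ⇒ 1;  out=∅∪out(1)=∅
  fail(8) 'ba': from fail(7)=0 chase 'a': 0 ⇒ 12;  out=∅∪out(12)=∅
  fail(13) 'ad': from fail(12)=0 chase 'd': 0 ⇒ 4;  out=∅∪out(4)=∅
  fail(22) 'cc': from fail(1)=0 chase 'c': 0 ⇒ 1;  out=∅∪out(1)=∅
  fail(25) 'cb': from fail(1)=0 chase 'b': 0 ⇒ 7;  out=∅∪out(7)=∅
  fail(3) 'cda': from fail(2)=4 chase 'a': 4→0 ⇒ 12;  out={0}∪out(12)={0}
  fail(6) 'dca': from fail(5)=1 chase 'a': 1→0 ⇒ 12;  out={1}∪out(12)={1}
  fail(9) 'bad': from fail(8)=12 chase 'd': 12 ⇒ 13;  out={7}∪out(13)={7}
  fail(14) 'adc': from fail(13)=4 chase 'c': 4 ⇒ 5;  out=∅∪out(5)=∅
  fail(18) 'baa': from fail(8)=12 chase 'a': 12→0 ⇒ 12;  out=∅∪out(12)=∅
  fail(23) 'ccb': from fail(22)=1 chase 'b': 1 ⇒ 25;  out=∅∪out(25)=∅
  fail(26) 'cbd': from fail(25)=7 chase 'd': 7→0 ⇒ 4;  out=∅∪out(4)=∅
  fail(10) 'badd': from fail(9)=13 chase 'd': 13→4→0 ⇒ 4;  out=∅∪out(4)=∅
  fail(15) 'adcb': from fail(14)=5 chase 'b': 5→1 ⇒ 25;  out=∅∪out(25)=∅
  fail(19) 'baab': from fail(18)=12 chase 'b': 12→0 ⇒ 7;  out=∅∪out(7)=∅
  fail(24) 'ccbd': from fail(23)=25 chase 'd': 25 ⇒ 26;  out={5}∪out(26)={5}
  fail(27) 'cbdc': from fail(26)=4 chase 'c': 4 ⇒ 5;  out=∅∪out(5)=∅
  fail(11) 'badda': from fail(10)=4 chase 'a': 4→0 ⇒ 12;  out={2}∪out(12)={2}
  fail(16) 'adcbb': from fail(15)=25 chase 'b': 25→7→0 ⇒ 7;  out=∅∪out(7)=∅
  fail(20) 'baaba': from fail(19)=7 chase 'a': 7 ⇒ 8;  out=∅∪out(8)=∅
  fail(28) 'cbdcc': from fail(27)=5 chase 'c': 5→1 ⇒ 22;  out={6}∪out(22)={6}
  fail(17) 'adcbba': from fail(16)=7 chase 'a': 7 ⇒ 8;  out={3}∪out(8)={3}
  fail(21) 'baabad': from fail(20)=8 chase 'd': 8 ⇒ 9;  out={4}∪out(9)={4,7}

Run:
[0] read 'c'  n0⇒n1
[1] read 'c'  n1⇒n22
[2] read 'b'  n22⇒n23
[3] read 'd'  n23⇒n24  emit P5@[0:3]
[4] read 'b'  n24⇒n7 ·f
[5] read 'a'  n7⇒n8
[6] read 'b'  n8⇒n7 ·f
[7] read 'b'  n7⇒n7 ·f
[8] read 'b'  n7⇒n7 ·f
[9] read 'a'  n7⇒n8
[10] read 'd'  n8⇒n9  emit P7@[8:10]
[11] read 'c'  n9⇒n14 ·f
[12] read 'd'  n14⇒n2 ·f
[13] read 'a'  n2⇒n3  emit P0@[11:13]
[14] read 'c'  n3⇒n1 ·f
[15] read 'd'  n1⇒n2
[16] read 'a'  n2⇒n3  emit P0@[14:16]
[17] read 'a'  n3⇒n12 ·f
[18] read 'a'  n12⇒n12 ·f
[19] read 'd'  n12⇒n13
[20] read 'c'  n13⇒n14
[21] read 'c'  n14⇒n22 ·f
[22] read 'b'  n22⇒n23
[23] read 'd'  n23⇒n24  emit P5@[20:23]
[24] read 'a'  n24⇒n12 ·f
[25] read 'c'  n12⇒n1 ·f
[26] read 'b'  n1⇒n25
[27] read 'd'  n25⇒n26
[28] read 'c'  n26⇒n27
[29] read 'c'  n27⇒n28  emit P6@[25:29]
[30] read 'd'  n28⇒n2 ·f
[31] read 'c'  n2⇒n5 ·f
[32] read 'a'  n5⇒n6  emit P1@[30:32]
[33] read 'c'  n6⇒n1 ·f
[34] read 'c'  n1⇒n22
[35] read 'b'  n22⇒n23
[36] read 'd'  n23⇒n24  emit P5@[33:36]
[37] read 'a'  n24⇒n12 ·f
[38] read 'a'  n12⇒n12 ·f
[39] read 'd'  n12⇒n13
[40] read 'd'  n13⇒n4 ·f
[41] read 'c'  n4⇒n5

Result: [[3,5],[10,7],[13,0],[16,0],[23,5],[29,6],[32,1],[36,5]]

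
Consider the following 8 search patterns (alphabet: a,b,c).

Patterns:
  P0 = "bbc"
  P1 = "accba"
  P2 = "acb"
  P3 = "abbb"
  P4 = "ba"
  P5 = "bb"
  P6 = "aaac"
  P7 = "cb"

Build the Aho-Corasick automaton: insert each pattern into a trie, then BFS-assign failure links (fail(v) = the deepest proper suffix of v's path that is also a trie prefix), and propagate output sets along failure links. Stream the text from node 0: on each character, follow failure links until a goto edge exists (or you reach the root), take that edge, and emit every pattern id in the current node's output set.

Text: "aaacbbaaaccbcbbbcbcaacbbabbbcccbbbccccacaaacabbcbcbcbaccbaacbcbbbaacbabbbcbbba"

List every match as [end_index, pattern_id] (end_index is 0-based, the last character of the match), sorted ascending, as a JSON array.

Construct AC machine:
Trie (insert patterns):
  n0 'ε': a→4 b→1 c→17
  n1 'b': a→13 b→2
  n2 'bb': c→3  ←P5
  n3 'bbc': ·  ←P0
  n4 'a': a→14 b→10 c→5
  n5 'ac': b→9 c→6
  n6 'acc': b→7
  n7 'accb': a→8
  n8 'accba': ·  ←P1
  n9 'acb': ·  ←P2
  n10 'ab': b→11
  n11 'abb': b→12
  n12 'abbb': ·  ←P3
  n13 'ba': ·  ←P4
  n14 'aa': a→15
  n15 'aaa': c→16
  n16 'aaac': ·  ←P6
  n17 'c': b→18
  n18 'cb': ·  ←P7

Failure links (BFS by depth):
  fail(1) 'b': from fail(0)=0 chase 'b': 0 ⇒ 0;  out=∅∪out(0)=∅
  fail(4) 'a': from fail(0)=0 chase 'a': 0 ⇒ 0;  out=∅∪out(0)=∅
  fail(17) 'c': from fail(0)=0 chase 'c': 0 ⇒ 0;  out=∅∪out(0)=∅
  fail(2) 'bb': from fail(1)=0 chase 'b': 0 ⇒ 1;  out={5}∪out(1)={5}
  fail(5) 'ac': from fail(4)=0 chase 'c': 0 ⇒ 17;  out=∅∪out(17)=∅
  fail(10) 'ab': from fail(4)=0 chase 'b': 0 ⇒ 1;  out=∅∪out(1)=∅
  fail(13) 'ba': from fail(1)=0 chase 'a': 0 ⇒ 4;  out={4}∪out(4)={4}
  fail(14) 'aa': from fail(4)=0 chase 'a': 0 ⇒ 4;  out=∅∪out(4)=∅
  fail(18) 'cb': from fail(17)=0 chase 'b': 0 ⇒ 1;  out={7}∪out(1)={7}
  fail(3) 'bbc': from fail(2)=1 chase 'c': 1→0 ⇒ 17;  out={0}∪out(17)={0}
  fail(6) 'acc': from fail(5)=17 chase 'c': 17→0 ⇒ 17;  out=∅∪out(17)=∅
  fail(9) 'acb': from fail(5)=17 chase 'b': 17 ⇒ 18;  out={2}∪out(18)={2,7}
  fail(11) 'abb': from fail(10)=1 chase 'b': 1 ⇒ 2;  out=∅∪out(2)={5}
  fail(15) 'aaa': from fail(14)=4 chase 'a': 4 ⇒ 14;  out=∅∪out(14)=∅
  fail(7) 'accb': from fail(6)=17 chase 'b': 17 ⇒ 18;  out=∅∪out(18)={7}
  fail(12) 'abbb': from fail(11)=2 chase 'b': 2→1 ⇒ 2;  out={3}∪out(2)={3,5}
  fail(16) 'aaac': from fail(15)=14 chase 'c': 14→4 ⇒ 5;  out={6}∪out(5)={6}
  fail(8) 'accba': from fail(7)=18 chase 'a': 18→1 ⇒ 13;  out={1}∪out(13)={1,4}

Text stream:
i=0 'a': node 0→4
i=1 'a': node 4→14
i=2 'a': node 14→15
i=3 'c': node 15→16  ** P6@[0:3]
i=4 'b': node 16→9 (fail-walked)  ** P2@[2:4],P7@[3:4]
i=5 'b': node 9→2 (fail-walked)  ** P5@[4:5]
i=6 'a': node 2→13 (fail-walked)  ** P4@[5:6]
i=7 'a': node 13→14 (fail-walked)
i=8 'a': node 14→15
i=9 'c': node 15→16  ** P6@[6:9]
i=10 'c': node 16→6 (fail-walked)
i=11 'b': node 6→7  ** P7@[10:11]
i=12 'c': node 7→17 (fail-walked)
i=13 'b': node 17→18  ** P7@[12:13]
i=14 'b': node 18→2 (fail-walked)  ** P5@[13:14]
i=15 'b': node 2→2 (fail-walked)  ** P5@[14:15]
i=16 'c': node 2→3  ** P0@[14:16]
i=17 'b': node 3→18 (fail-walked)  ** P7@[16:17]
i=18 'c': node 18→17 (fail-walked)
i=19 'a': node 17→4 (fail-walked)
i=20 'a': node 4→14
i=21 'c': node 14→5 (fail-walked)
i=22 'b': node 5→9  ** P2@[20:22],P7@[21:22]
i=23 'b': node 9→2 (fail-walked)  ** P5@[22:23]
i=24 'a': node 2→13 (fail-walked)  ** P4@[23:24]
i=25 'b': node 13→10 (fail-walked)
i=26 'b': node 10→11  ** P5@[25:26]
i=27 'b': node 11→12  ** P3@[24:27],P5@[26:27]
i=28 'c': node 12→3 (fail-walked)  ** P0@[26:28]
i=29 'c': node 3→17 (fail-walked)
i=30 'c': node 17→17 (fail-walked)
i=31 'b': node 17→18  ** P7@[30:31]
i=32 'b': node 18→2 (fail-walked)  ** P5@[31:32]
i=33 'b': node 2→2 (fail-walked)  ** P5@[32:33]
i=34 'c': node 2→3  ** P0@[32:34]
i=35 'c': node 3→17 (fail-walked)
i=36 'c': node 17→17 (fail-walked)
i=37 'c': node 17→17 (fail-walked)
i=38 'a': node 17→4 (fail-walked)
i=39 'c': node 4→5
i=40 'a': node 5→4 (fail-walked)
i=41 'a': node 4→14
i=42 'a': node 14→15
i=43 'c': node 15→16  ** P6@[40:43]
i=44 'a': node 16→4 (fail-walked)
i=45 'b': node 4→10
i=46 'b': node 10→11  ** P5@[45:46]
i=47 'c': node 11→3 (fail-walked)  ** P0@[45:47]
i=48 'b': node 3→18 (fail-walked)  ** P7@[47:48]
i=49 'c': node 18→17 (fail-walked)
i=50 'b': node 17→18  ** P7@[49:50]
i=51 'c': node 18→17 (fail-walked)
i=52 'b': node 17→18  ** P7@[51:52]
i=53 'a': node 18→13 (fail-walked)  ** P4@[52:53]
i=54 'c': node 13→5 (fail-walked)
i=55 'c': node 5→6
i=56 'b': node 6→7  ** P7@[55:56]
i=57 'a': node 7→8  ** P1@[53:57],P4@[56:57]
i=58 'a': node 8→14 (fail-walked)
i=59 'c': node 14→5 (fail-walked)
i=60 'b': node 5→9  ** P2@[58:60],P7@[59:60]
i=61 'c': node 9→17 (fail-walked)
i=62 'b': node 17→18  ** P7@[61:62]
i=63 'b': node 18→2 (fail-walked)  ** P5@[62:63]
i=64 'b': node 2→2 (fail-walked)  ** P5@[63:64]
i=65 'a': node 2→13 (fail-walked)  ** P4@[64:65]
i=66 'a': node 13→14 (fail-walked)
i=67 'c': node 14→5 (fail-walked)
i=68 'b': node 5→9  ** P2@[66:68],P7@[67:68]
i=69 'a': node 9→13 (fail-walked)  ** P4@[68:69]
i=70 'b': node 13→10 (fail-walked)
i=71 'b': node 10→11  ** P5@[70:71]
i=72 'b': node 11→12  ** P3@[69:72],P5@[71:72]
i=73 'c': node 12→3 (fail-walked)  ** P0@[71:73]
i=74 'b': node 3→18 (fail-walked)  ** P7@[73:74]
i=75 'b': node 18→2 (fail-walked)  ** P5@[74:75]
i=76 'b': node 2→2 (fail-walked)  ** P5@[75:76]
i=77 'a': node 2→13 (fail-walked)  ** P4@[76:77]

Result: [[3,6],[4,2],[4,7],[5,5],[6,4],[9,6],[11,7],[13,7],[14,5],[15,5],[16,0],[17,7],[22,2],[22,7],[23,5],[24,4],[26,5],[27,3],[27,5],[28,0],[31,7],[32,5],[33,5],[34,0],[43,6],[46,5],[47,0],[48,7],[50,7],[52,7],[53,4],[56,7],[57,1],[57,4],[60,2],[60,7],[62,7],[63,5],[64,5],[65,4],[68,2],[68,7],[69,4],[71,5],[72,3],[72,5],[73,0],[74,7],[75,5],[76,5],[77,4]]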